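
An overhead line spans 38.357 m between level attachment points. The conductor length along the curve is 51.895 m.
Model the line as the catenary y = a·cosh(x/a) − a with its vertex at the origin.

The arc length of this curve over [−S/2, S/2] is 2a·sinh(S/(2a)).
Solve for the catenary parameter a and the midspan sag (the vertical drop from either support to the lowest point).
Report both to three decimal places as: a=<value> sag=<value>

seed: a₀ = √(S³/(24(L−S))) = √(38.357³/(24·13.538)) = 13.179049
iter 1: u=1.455226  f(a)=+1.508e+00  f'(a)=-2.524e+00  a ← 13.179049 − (+1.508e+00/-2.524e+00) = 13.776529
iter 2: u=1.392114  f(a)=+1.086e-01  f'(a)=-2.172e+00  a ← 13.776529 − (+1.086e-01/-2.172e+00) = 13.826528
iter 3: u=1.387080  f(a)=+6.601e-04  f'(a)=-2.146e+00  a ← 13.826528 − (+6.601e-04/-2.146e+00) = 13.826836
iter 4: u=1.387049  f(a)=+2.471e-08  f'(a)=-2.146e+00  a ← 13.826836 − (+2.471e-08/-2.146e+00) = 13.826836
iter 5: u=1.387049  f(a)=-1.421e-14  f'(a)=-2.146e+00  a ← 13.826836 − (-1.421e-14/-2.146e+00) = 13.826836
converged: |Δa| < 1e-12 after 5 iterations
sag = a·(cosh(S/(2a)) − 1) = 13.826836·(cosh(1.387049) − 1) = 15.574765
T_max/T_min = cosh(S/(2a)) = 2.126416

a=13.827 sag=15.575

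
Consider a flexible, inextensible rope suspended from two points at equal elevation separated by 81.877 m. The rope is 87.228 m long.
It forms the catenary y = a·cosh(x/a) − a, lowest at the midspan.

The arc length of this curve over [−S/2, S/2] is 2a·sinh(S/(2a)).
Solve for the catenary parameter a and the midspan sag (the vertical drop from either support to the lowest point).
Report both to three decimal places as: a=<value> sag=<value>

seed: a₀ = √(S³/(24(L−S))) = √(81.877³/(24·5.351)) = 65.376217
iter 1: u=0.626199  f(a)=+1.059e-01  f'(a)=-1.702e-01  a ← 65.376217 − (+1.059e-01/-1.702e-01) = 65.998383
iter 2: u=0.620295  f(a)=+1.531e-03  f'(a)=-1.653e-01  a ← 65.998383 − (+1.531e-03/-1.653e-01) = 66.007642
iter 3: u=0.620208  f(a)=+3.302e-07  f'(a)=-1.652e-01  a ← 66.007642 − (+3.302e-07/-1.652e-01) = 66.007644
iter 4: u=0.620208  f(a)=+2.842e-14  f'(a)=-1.652e-01  a ← 66.007644 − (+2.842e-14/-1.652e-01) = 66.007644
converged: |Δa| < 1e-12 after 4 iterations
sag = a·(cosh(S/(2a)) − 1) = 66.007644·(cosh(0.620208) − 1) = 13.107399
T_max/T_min = cosh(S/(2a)) = 1.198574

a=66.008 sag=13.107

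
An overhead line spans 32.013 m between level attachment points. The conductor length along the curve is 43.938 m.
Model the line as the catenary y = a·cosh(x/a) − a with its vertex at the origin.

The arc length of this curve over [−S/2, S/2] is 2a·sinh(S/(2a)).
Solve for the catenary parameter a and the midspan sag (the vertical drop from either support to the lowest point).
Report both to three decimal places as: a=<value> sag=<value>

seed: a₀ = √(S³/(24(L−S))) = √(32.013³/(24·11.925)) = 10.706678
iter 1: u=1.495002  f(a)=+1.406e+00  f'(a)=-2.767e+00  a ← 10.706678 − (+1.406e+00/-2.767e+00) = 11.214759
iter 2: u=1.427271  f(a)=+1.063e-01  f'(a)=-2.363e+00  a ← 11.214759 − (+1.063e-01/-2.363e+00) = 11.259728
iter 3: u=1.421571  f(a)=+7.169e-04  f'(a)=-2.331e+00  a ← 11.259728 − (+7.169e-04/-2.331e+00) = 11.260035
iter 4: u=1.421532  f(a)=+3.311e-08  f'(a)=-2.331e+00  a ← 11.260035 − (+3.311e-08/-2.331e+00) = 11.260035
iter 5: u=1.421532  f(a)=+7.105e-15  f'(a)=-2.331e+00  a ← 11.260035 − (+7.105e-15/-2.331e+00) = 11.260035
converged: |Δa| < 1e-12 after 5 iterations
sag = a·(cosh(S/(2a)) − 1) = 11.260035·(cosh(1.421532) − 1) = 13.426507
T_max/T_min = cosh(S/(2a)) = 2.192404

a=11.260 sag=13.427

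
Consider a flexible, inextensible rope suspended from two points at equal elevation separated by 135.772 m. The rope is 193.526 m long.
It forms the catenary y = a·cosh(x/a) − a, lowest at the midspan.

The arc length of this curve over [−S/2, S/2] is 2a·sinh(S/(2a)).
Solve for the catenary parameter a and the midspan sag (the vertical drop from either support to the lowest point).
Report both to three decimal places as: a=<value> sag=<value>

seed: a₀ = √(S³/(24(L−S))) = √(135.772³/(24·57.754)) = 42.493125
iter 1: u=1.597576  f(a)=+7.834e+00  f'(a)=-3.478e+00  a ← 42.493125 − (+7.834e+00/-3.478e+00) = 44.745405
iter 2: u=1.517161  f(a)=+6.660e-01  f'(a)=-2.910e+00  a ← 44.745405 − (+6.660e-01/-2.910e+00) = 44.974265
iter 3: u=1.509441  f(a)=+5.800e-03  f'(a)=-2.859e+00  a ← 44.974265 − (+5.800e-03/-2.859e+00) = 44.976293
iter 4: u=1.509373  f(a)=+4.485e-07  f'(a)=-2.859e+00  a ← 44.976293 − (+4.485e-07/-2.859e+00) = 44.976294
iter 5: u=1.509373  f(a)=+0.000e+00  f'(a)=-2.859e+00  a ← 44.976294 − (+0.000e+00/-2.859e+00) = 44.976294
converged: |Δa| < 1e-12 after 5 iterations
sag = a·(cosh(S/(2a)) − 1) = 44.976294·(cosh(1.509373) − 1) = 61.728651
T_max/T_min = cosh(S/(2a)) = 2.372471

a=44.976 sag=61.729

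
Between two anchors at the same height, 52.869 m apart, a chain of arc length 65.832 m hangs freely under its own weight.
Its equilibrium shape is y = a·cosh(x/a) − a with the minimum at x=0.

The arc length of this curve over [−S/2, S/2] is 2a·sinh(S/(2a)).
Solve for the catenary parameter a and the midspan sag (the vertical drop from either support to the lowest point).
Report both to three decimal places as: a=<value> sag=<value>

a=22.554 sag=17.348

seed: a₀ = √(S³/(24(L−S))) = √(52.869³/(24·12.963)) = 21.794317
iter 1: u=1.212908  f(a)=+9.876e-01  f'(a)=-1.374e+00  a ← 21.794317 − (+9.876e-01/-1.374e+00) = 22.513089
iter 2: u=1.174184  f(a)=+5.096e-02  f'(a)=-1.236e+00  a ← 22.513089 − (+5.096e-02/-1.236e+00) = 22.554335
iter 3: u=1.172036  f(a)=+1.520e-04  f'(a)=-1.228e+00  a ← 22.554335 − (+1.520e-04/-1.228e+00) = 22.554459
iter 4: u=1.172030  f(a)=+1.362e-09  f'(a)=-1.228e+00  a ← 22.554459 − (+1.362e-09/-1.228e+00) = 22.554459
iter 5: u=1.172030  f(a)=+1.421e-14  f'(a)=-1.228e+00  a ← 22.554459 − (+1.421e-14/-1.228e+00) = 22.554459
converged: |Δa| < 1e-12 after 5 iterations
sag = a·(cosh(S/(2a)) − 1) = 22.554459·(cosh(1.172030) − 1) = 17.347504
T_max/T_min = cosh(S/(2a)) = 1.769139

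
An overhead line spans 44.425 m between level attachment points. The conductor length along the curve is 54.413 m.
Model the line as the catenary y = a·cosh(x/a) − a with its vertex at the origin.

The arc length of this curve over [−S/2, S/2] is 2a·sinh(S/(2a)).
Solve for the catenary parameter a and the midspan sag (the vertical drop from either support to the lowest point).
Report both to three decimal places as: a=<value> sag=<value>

seed: a₀ = √(S³/(24(L−S))) = √(44.425³/(24·9.988)) = 19.124772
iter 1: u=1.161452  f(a)=+6.957e-01  f'(a)=-1.192e+00  a ← 19.124772 − (+6.957e-01/-1.192e+00) = 19.708251
iter 2: u=1.127066  f(a)=+3.311e-02  f'(a)=-1.081e+00  a ← 19.708251 − (+3.311e-02/-1.081e+00) = 19.738869
iter 3: u=1.125318  f(a)=+8.327e-05  f'(a)=-1.076e+00  a ← 19.738869 − (+8.327e-05/-1.076e+00) = 19.738947
iter 4: u=1.125313  f(a)=+5.297e-10  f'(a)=-1.076e+00  a ← 19.738947 − (+5.297e-10/-1.076e+00) = 19.738947
iter 5: u=1.125313  f(a)=+1.421e-14  f'(a)=-1.076e+00  a ← 19.738947 − (+1.421e-14/-1.076e+00) = 19.738947
converged: |Δa| < 1e-12 after 5 iterations
sag = a·(cosh(S/(2a)) − 1) = 19.738947·(cosh(1.125313) − 1) = 13.873843
T_max/T_min = cosh(S/(2a)) = 1.702866

a=19.739 sag=13.874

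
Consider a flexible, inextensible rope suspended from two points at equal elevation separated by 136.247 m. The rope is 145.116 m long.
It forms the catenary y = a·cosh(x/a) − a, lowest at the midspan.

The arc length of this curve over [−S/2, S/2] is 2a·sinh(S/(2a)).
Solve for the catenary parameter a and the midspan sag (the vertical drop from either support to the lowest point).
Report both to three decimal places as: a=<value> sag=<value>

seed: a₀ = √(S³/(24(L−S))) = √(136.247³/(24·8.869)) = 109.005265
iter 1: u=0.624956  f(a)=+1.748e-01  f'(a)=-1.692e-01  a ← 109.005265 − (+1.748e-01/-1.692e-01) = 110.038644
iter 2: u=0.619087  f(a)=+2.517e-03  f'(a)=-1.643e-01  a ← 110.038644 − (+2.517e-03/-1.643e-01) = 110.053961
iter 3: u=0.619001  f(a)=+5.387e-07  f'(a)=-1.643e-01  a ← 110.053961 − (+5.387e-07/-1.643e-01) = 110.053964
iter 4: u=0.619001  f(a)=+0.000e+00  f'(a)=-1.643e-01  a ← 110.053964 − (+0.000e+00/-1.643e-01) = 110.053964
converged: |Δa| < 1e-12 after 4 iterations
sag = a·(cosh(S/(2a)) − 1) = 110.053964·(cosh(0.619001) − 1) = 21.766134
T_max/T_min = cosh(S/(2a)) = 1.197777

a=110.054 sag=21.766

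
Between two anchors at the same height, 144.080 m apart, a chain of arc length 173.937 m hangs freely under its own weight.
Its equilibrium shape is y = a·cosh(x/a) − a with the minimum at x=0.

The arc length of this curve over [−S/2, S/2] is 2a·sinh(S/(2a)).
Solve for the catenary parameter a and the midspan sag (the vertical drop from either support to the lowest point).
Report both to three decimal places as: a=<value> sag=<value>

seed: a₀ = √(S³/(24(L−S))) = √(144.080³/(24·29.857)) = 64.606594
iter 1: u=1.115056  f(a)=+1.912e+00  f'(a)=-1.044e+00  a ← 64.606594 − (+1.912e+00/-1.044e+00) = 66.437331
iter 2: u=1.084330  f(a)=+8.428e-02  f'(a)=-9.542e-01  a ← 66.437331 − (+8.428e-02/-9.542e-01) = 66.525663
iter 3: u=1.082890  f(a)=+1.805e-04  f'(a)=-9.501e-01  a ← 66.525663 − (+1.805e-04/-9.501e-01) = 66.525853
iter 4: u=1.082887  f(a)=+8.317e-10  f'(a)=-9.501e-01  a ← 66.525853 − (+8.317e-10/-9.501e-01) = 66.525853
iter 5: u=1.082887  f(a)=+5.684e-14  f'(a)=-9.501e-01  a ← 66.525853 − (+5.684e-14/-9.501e-01) = 66.525853
converged: |Δa| < 1e-12 after 5 iterations
sag = a·(cosh(S/(2a)) − 1) = 66.525853·(cosh(1.082887) − 1) = 42.969394
T_max/T_min = cosh(S/(2a)) = 1.645905

a=66.526 sag=42.969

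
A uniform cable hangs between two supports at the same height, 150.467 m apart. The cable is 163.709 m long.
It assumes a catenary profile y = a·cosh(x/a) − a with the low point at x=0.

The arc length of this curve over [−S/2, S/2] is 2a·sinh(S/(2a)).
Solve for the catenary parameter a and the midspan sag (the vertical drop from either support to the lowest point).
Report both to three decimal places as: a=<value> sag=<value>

a=104.873 sag=28.163

seed: a₀ = √(S³/(24(L−S))) = √(150.467³/(24·13.242)) = 103.533163
iter 1: u=0.726661  f(a)=+3.540e-01  f'(a)=-2.696e-01  a ← 103.533163 − (+3.540e-01/-2.696e-01) = 104.846532
iter 2: u=0.717558  f(a)=+6.850e-03  f'(a)=-2.592e-01  a ← 104.846532 − (+6.850e-03/-2.592e-01) = 104.872955
iter 3: u=0.717378  f(a)=+2.676e-06  f'(a)=-2.590e-01  a ← 104.872955 − (+2.676e-06/-2.590e-01) = 104.872965
iter 4: u=0.717377  f(a)=+4.263e-13  f'(a)=-2.590e-01  a ← 104.872965 − (+4.263e-13/-2.590e-01) = 104.872965
converged: |Δa| < 1e-12 after 4 iterations
sag = a·(cosh(S/(2a)) − 1) = 104.872965·(cosh(0.717377) − 1) = 28.162737
T_max/T_min = cosh(S/(2a)) = 1.268541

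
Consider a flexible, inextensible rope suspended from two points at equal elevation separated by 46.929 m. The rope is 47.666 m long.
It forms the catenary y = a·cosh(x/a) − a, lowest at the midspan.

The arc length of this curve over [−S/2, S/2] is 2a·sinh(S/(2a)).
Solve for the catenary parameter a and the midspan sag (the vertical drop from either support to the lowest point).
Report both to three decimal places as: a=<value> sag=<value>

a=76.620 sag=3.621

seed: a₀ = √(S³/(24(L−S))) = √(46.929³/(24·0.737)) = 76.440336
iter 1: u=0.306965  f(a)=+3.480e-03  f'(a)=-1.947e-02  a ← 76.440336 − (+3.480e-03/-1.947e-02) = 76.619119
iter 2: u=0.306249  f(a)=+1.225e-05  f'(a)=-1.933e-02  a ← 76.619119 − (+1.225e-05/-1.933e-02) = 76.619753
iter 3: u=0.306246  f(a)=+1.529e-10  f'(a)=-1.933e-02  a ← 76.619753 − (+1.529e-10/-1.933e-02) = 76.619753
iter 4: u=0.306246  f(a)=+7.105e-15  f'(a)=-1.933e-02  a ← 76.619753 − (+7.105e-15/-1.933e-02) = 76.619753
converged: |Δa| < 1e-12 after 4 iterations
sag = a·(cosh(S/(2a)) − 1) = 76.619753·(cosh(0.306246) − 1) = 3.621125
T_max/T_min = cosh(S/(2a)) = 1.047261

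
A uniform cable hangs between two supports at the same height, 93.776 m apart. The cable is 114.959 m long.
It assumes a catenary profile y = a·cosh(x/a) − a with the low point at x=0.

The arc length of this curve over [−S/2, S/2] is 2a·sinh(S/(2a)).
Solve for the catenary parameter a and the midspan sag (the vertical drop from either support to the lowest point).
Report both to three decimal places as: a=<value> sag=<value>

a=41.574 sag=29.364

seed: a₀ = √(S³/(24(L−S))) = √(93.776³/(24·21.183)) = 40.275246
iter 1: u=1.164189  f(a)=+1.483e+00  f'(a)=-1.202e+00  a ← 40.275246 − (+1.483e+00/-1.202e+00) = 41.509236
iter 2: u=1.129580  f(a)=+7.087e-02  f'(a)=-1.089e+00  a ← 41.509236 − (+7.087e-02/-1.089e+00) = 41.574305
iter 3: u=1.127812  f(a)=+1.799e-04  f'(a)=-1.084e+00  a ← 41.574305 − (+1.799e-04/-1.084e+00) = 41.574471
iter 4: u=1.127807  f(a)=+1.166e-09  f'(a)=-1.084e+00  a ← 41.574471 − (+1.166e-09/-1.084e+00) = 41.574471
iter 5: u=1.127807  f(a)=+0.000e+00  f'(a)=-1.084e+00  a ← 41.574471 − (+0.000e+00/-1.084e+00) = 41.574471
converged: |Δa| < 1e-12 after 5 iterations
sag = a·(cosh(S/(2a)) − 1) = 41.574471·(cosh(1.127807) − 1) = 29.364443
T_max/T_min = cosh(S/(2a)) = 1.706309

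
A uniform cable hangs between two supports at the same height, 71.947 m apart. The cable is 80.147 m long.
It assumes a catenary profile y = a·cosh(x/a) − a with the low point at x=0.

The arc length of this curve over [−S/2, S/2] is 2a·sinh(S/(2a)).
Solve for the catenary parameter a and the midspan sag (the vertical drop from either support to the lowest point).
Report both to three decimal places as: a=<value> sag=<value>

a=44.227 sag=15.455

seed: a₀ = √(S³/(24(L−S))) = √(71.947³/(24·8.200)) = 43.501726
iter 1: u=0.826944  f(a)=+2.850e-01  f'(a)=-4.034e-01  a ← 43.501726 − (+2.850e-01/-4.034e-01) = 44.208150
iter 2: u=0.813730  f(a)=+7.090e-03  f'(a)=-3.836e-01  a ← 44.208150 − (+7.090e-03/-3.836e-01) = 44.226634
iter 3: u=0.813390  f(a)=+4.637e-06  f'(a)=-3.831e-01  a ← 44.226634 − (+4.637e-06/-3.831e-01) = 44.226646
iter 4: u=0.813390  f(a)=+1.990e-12  f'(a)=-3.831e-01  a ← 44.226646 − (+1.990e-12/-3.831e-01) = 44.226646
converged: |Δa| < 1e-12 after 4 iterations
sag = a·(cosh(S/(2a)) − 1) = 44.226646·(cosh(0.813390) − 1) = 15.454855
T_max/T_min = cosh(S/(2a)) = 1.349447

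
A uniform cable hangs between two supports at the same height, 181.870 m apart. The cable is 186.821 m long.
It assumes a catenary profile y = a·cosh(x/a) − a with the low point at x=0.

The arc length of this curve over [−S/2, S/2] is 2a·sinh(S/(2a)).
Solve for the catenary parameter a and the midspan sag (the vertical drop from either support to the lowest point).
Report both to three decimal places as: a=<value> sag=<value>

seed: a₀ = √(S³/(24(L−S))) = √(181.870³/(24·4.951)) = 225.003626
iter 1: u=0.404149  f(a)=+4.059e-02  f'(a)=-4.473e-02  a ← 225.003626 − (+4.059e-02/-4.473e-02) = 225.911080
iter 2: u=0.402526  f(a)=+2.469e-04  f'(a)=-4.419e-02  a ← 225.911080 − (+2.469e-04/-4.419e-02) = 225.916667
iter 3: u=0.402516  f(a)=+9.256e-09  f'(a)=-4.419e-02  a ← 225.916667 − (+9.256e-09/-4.419e-02) = 225.916668
iter 4: u=0.402516  f(a)=+2.842e-14  f'(a)=-4.419e-02  a ← 225.916668 − (+2.842e-14/-4.419e-02) = 225.916668
converged: |Δa| < 1e-12 after 4 iterations
sag = a·(cosh(S/(2a)) − 1) = 225.916668·(cosh(0.402516) − 1) = 18.549817
T_max/T_min = cosh(S/(2a)) = 1.082109

a=225.917 sag=18.550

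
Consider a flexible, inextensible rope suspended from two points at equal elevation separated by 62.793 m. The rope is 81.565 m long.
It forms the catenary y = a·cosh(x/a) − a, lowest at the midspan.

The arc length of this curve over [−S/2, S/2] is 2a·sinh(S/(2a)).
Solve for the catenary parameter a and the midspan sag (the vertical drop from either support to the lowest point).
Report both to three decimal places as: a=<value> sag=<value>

a=24.429 sag=23.110

seed: a₀ = √(S³/(24(L−S))) = √(62.793³/(24·18.772)) = 23.442610
iter 1: u=1.339292  f(a)=+1.757e+00  f'(a)=-1.908e+00  a ← 23.442610 − (+1.757e+00/-1.908e+00) = 24.363708
iter 2: u=1.288659  f(a)=+1.089e-01  f'(a)=-1.678e+00  a ← 24.363708 − (+1.089e-01/-1.678e+00) = 24.428591
iter 3: u=1.285236  f(a)=+4.790e-04  f'(a)=-1.663e+00  a ← 24.428591 − (+4.790e-04/-1.663e+00) = 24.428879
iter 4: u=1.285221  f(a)=+9.363e-09  f'(a)=-1.663e+00  a ← 24.428879 − (+9.363e-09/-1.663e+00) = 24.428879
iter 5: u=1.285221  f(a)=+0.000e+00  f'(a)=-1.663e+00  a ← 24.428879 − (+0.000e+00/-1.663e+00) = 24.428879
converged: |Δa| < 1e-12 after 5 iterations
sag = a·(cosh(S/(2a)) − 1) = 24.428879·(cosh(1.285221) − 1) = 23.110393
T_max/T_min = cosh(S/(2a)) = 1.946028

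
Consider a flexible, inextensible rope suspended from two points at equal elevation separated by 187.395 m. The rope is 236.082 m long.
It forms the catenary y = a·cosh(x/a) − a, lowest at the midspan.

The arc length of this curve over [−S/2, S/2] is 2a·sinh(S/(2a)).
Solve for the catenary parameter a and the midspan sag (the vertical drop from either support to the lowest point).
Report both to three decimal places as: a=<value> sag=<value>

seed: a₀ = √(S³/(24(L−S))) = √(187.395³/(24·48.687)) = 75.045537
iter 1: u=1.248542  f(a)=+3.939e+00  f'(a)=-1.511e+00  a ← 75.045537 − (+3.939e+00/-1.511e+00) = 77.651576
iter 2: u=1.206640  f(a)=+2.145e-01  f'(a)=-1.351e+00  a ← 77.651576 − (+2.145e-01/-1.351e+00) = 77.810339
iter 3: u=1.204178  f(a)=+7.169e-04  f'(a)=-1.342e+00  a ← 77.810339 − (+7.169e-04/-1.342e+00) = 77.810873
iter 4: u=1.204170  f(a)=+8.070e-09  f'(a)=-1.342e+00  a ← 77.810873 − (+8.070e-09/-1.342e+00) = 77.810873
iter 5: u=1.204170  f(a)=-5.684e-14  f'(a)=-1.342e+00  a ← 77.810873 − (-5.684e-14/-1.342e+00) = 77.810873
converged: |Δa| < 1e-12 after 5 iterations
sag = a·(cosh(S/(2a)) − 1) = 77.810873·(cosh(1.204170) − 1) = 63.568792
T_max/T_min = cosh(S/(2a)) = 1.816965

a=77.811 sag=63.569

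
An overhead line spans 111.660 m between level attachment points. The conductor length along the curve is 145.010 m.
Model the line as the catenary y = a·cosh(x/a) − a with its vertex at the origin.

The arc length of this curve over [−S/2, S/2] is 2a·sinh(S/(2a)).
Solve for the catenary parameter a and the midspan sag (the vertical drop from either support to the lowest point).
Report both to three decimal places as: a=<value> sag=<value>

a=43.459 sag=41.073

seed: a₀ = √(S³/(24(L−S))) = √(111.660³/(24·33.350)) = 41.705458
iter 1: u=1.338674  f(a)=+3.119e+00  f'(a)=-1.905e+00  a ← 41.705458 − (+3.119e+00/-1.905e+00) = 43.342814
iter 2: u=1.288103  f(a)=+1.931e-01  f'(a)=-1.676e+00  a ← 43.342814 − (+1.931e-01/-1.676e+00) = 43.458041
iter 3: u=1.284687  f(a)=+8.480e-04  f'(a)=-1.661e+00  a ← 43.458041 − (+8.480e-04/-1.661e+00) = 43.458552
iter 4: u=1.284672  f(a)=+1.651e-08  f'(a)=-1.661e+00  a ← 43.458552 − (+1.651e-08/-1.661e+00) = 43.458552
iter 5: u=1.284672  f(a)=+0.000e+00  f'(a)=-1.661e+00  a ← 43.458552 − (+0.000e+00/-1.661e+00) = 43.458552
converged: |Δa| < 1e-12 after 5 iterations
sag = a·(cosh(S/(2a)) − 1) = 43.458552·(cosh(1.284672) − 1) = 41.073222
T_max/T_min = cosh(S/(2a)) = 1.945113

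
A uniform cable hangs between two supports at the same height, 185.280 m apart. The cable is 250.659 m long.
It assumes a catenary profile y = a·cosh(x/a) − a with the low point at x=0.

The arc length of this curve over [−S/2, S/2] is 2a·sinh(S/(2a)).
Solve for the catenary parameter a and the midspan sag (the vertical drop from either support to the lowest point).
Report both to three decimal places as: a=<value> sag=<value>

a=66.796 sag=75.222

seed: a₀ = √(S³/(24(L−S))) = √(185.280³/(24·65.379)) = 63.667538
iter 1: u=1.455059  f(a)=+7.280e+00  f'(a)=-2.523e+00  a ← 63.667538 − (+7.280e+00/-2.523e+00) = 66.553378
iter 2: u=1.391965  f(a)=+5.243e-01  f'(a)=-2.171e+00  a ← 66.553378 − (+5.243e-01/-2.171e+00) = 66.794816
iter 3: u=1.386934  f(a)=+3.185e-03  f'(a)=-2.145e+00  a ← 66.794816 − (+3.185e-03/-2.145e+00) = 66.796301
iter 4: u=1.386903  f(a)=+1.191e-07  f'(a)=-2.145e+00  a ← 66.796301 − (+1.191e-07/-2.145e+00) = 66.796301
iter 5: u=1.386903  f(a)=+0.000e+00  f'(a)=-2.145e+00  a ← 66.796301 − (+0.000e+00/-2.145e+00) = 66.796301
converged: |Δa| < 1e-12 after 5 iterations
sag = a·(cosh(S/(2a)) − 1) = 66.796301·(cosh(1.386903) − 1) = 75.222111
T_max/T_min = cosh(S/(2a)) = 2.126142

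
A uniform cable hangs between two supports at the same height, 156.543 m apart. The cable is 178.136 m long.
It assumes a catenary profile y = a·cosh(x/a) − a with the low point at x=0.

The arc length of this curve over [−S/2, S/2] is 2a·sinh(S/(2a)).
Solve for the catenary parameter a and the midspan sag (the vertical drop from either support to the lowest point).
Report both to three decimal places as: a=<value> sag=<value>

a=87.764 sag=37.279

seed: a₀ = √(S³/(24(L−S))) = √(156.543³/(24·21.593)) = 86.037615
iter 1: u=0.909736  f(a)=+9.114e-01  f'(a)=-5.447e-01  a ← 86.037615 − (+9.114e-01/-5.447e-01) = 87.710641
iter 2: u=0.892383  f(a)=+2.726e-02  f'(a)=-5.126e-01  a ← 87.710641 − (+2.726e-02/-5.126e-01) = 87.763825
iter 3: u=0.891842  f(a)=+2.606e-05  f'(a)=-5.116e-01  a ← 87.763825 − (+2.606e-05/-5.116e-01) = 87.763876
iter 4: u=0.891842  f(a)=+2.390e-11  f'(a)=-5.116e-01  a ← 87.763876 − (+2.390e-11/-5.116e-01) = 87.763876
converged: |Δa| < 1e-12 after 4 iterations
sag = a·(cosh(S/(2a)) − 1) = 87.763876·(cosh(0.891842) − 1) = 37.278543
T_max/T_min = cosh(S/(2a)) = 1.424760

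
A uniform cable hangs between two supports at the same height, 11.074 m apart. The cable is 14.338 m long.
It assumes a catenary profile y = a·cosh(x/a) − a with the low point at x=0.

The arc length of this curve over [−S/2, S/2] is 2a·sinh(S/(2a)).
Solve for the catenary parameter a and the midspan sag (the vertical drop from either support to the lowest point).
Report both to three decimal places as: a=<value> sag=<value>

a=4.337 sag=4.042

seed: a₀ = √(S³/(24(L−S))) = √(11.074³/(24·3.264)) = 4.163668
iter 1: u=1.329837  f(a)=+3.011e-01  f'(a)=-1.863e+00  a ← 4.163668 − (+3.011e-01/-1.863e+00) = 4.325254
iter 2: u=1.280156  f(a)=+1.841e-02  f'(a)=-1.642e+00  a ← 4.325254 − (+1.841e-02/-1.642e+00) = 4.336470
iter 3: u=1.276845  f(a)=+7.880e-05  f'(a)=-1.628e+00  a ← 4.336470 − (+7.880e-05/-1.628e+00) = 4.336519
iter 4: u=1.276831  f(a)=+1.457e-09  f'(a)=-1.628e+00  a ← 4.336519 − (+1.457e-09/-1.628e+00) = 4.336519
iter 5: u=1.276831  f(a)=+0.000e+00  f'(a)=-1.628e+00  a ← 4.336519 − (+0.000e+00/-1.628e+00) = 4.336519
converged: |Δa| < 1e-12 after 5 iterations
sag = a·(cosh(S/(2a)) − 1) = 4.336519·(cosh(1.276831) − 1) = 4.042023
T_max/T_min = cosh(S/(2a)) = 1.932089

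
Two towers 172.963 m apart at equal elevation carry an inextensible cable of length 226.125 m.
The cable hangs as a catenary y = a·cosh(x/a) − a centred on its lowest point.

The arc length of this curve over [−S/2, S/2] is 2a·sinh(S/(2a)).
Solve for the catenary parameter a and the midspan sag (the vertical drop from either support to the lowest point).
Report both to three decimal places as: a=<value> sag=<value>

a=66.433 sag=64.702

seed: a₀ = √(S³/(24(L−S))) = √(172.963³/(24·53.162)) = 63.683003
iter 1: u=1.358000  f(a)=+5.123e+00  f'(a)=-1.998e+00  a ← 63.683003 − (+5.123e+00/-1.998e+00) = 66.246377
iter 2: u=1.305453  f(a)=+3.255e-01  f'(a)=-1.752e+00  a ← 66.246377 − (+3.255e-01/-1.752e+00) = 66.432210
iter 3: u=1.301801  f(a)=+1.512e-03  f'(a)=-1.736e+00  a ← 66.432210 − (+1.512e-03/-1.736e+00) = 66.433082
iter 4: u=1.301784  f(a)=+3.295e-08  f'(a)=-1.736e+00  a ← 66.433082 − (+3.295e-08/-1.736e+00) = 66.433082
iter 5: u=1.301784  f(a)=+0.000e+00  f'(a)=-1.736e+00  a ← 66.433082 − (+0.000e+00/-1.736e+00) = 66.433082
converged: |Δa| < 1e-12 after 5 iterations
sag = a·(cosh(S/(2a)) − 1) = 66.433082·(cosh(1.301784) − 1) = 64.702281
T_max/T_min = cosh(S/(2a)) = 1.973947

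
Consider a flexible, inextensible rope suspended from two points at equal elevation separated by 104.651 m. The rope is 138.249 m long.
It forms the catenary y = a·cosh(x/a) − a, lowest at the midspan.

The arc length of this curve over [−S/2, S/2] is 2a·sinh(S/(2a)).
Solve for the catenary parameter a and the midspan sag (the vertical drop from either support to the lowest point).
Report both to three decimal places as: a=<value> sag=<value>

a=39.397 sag=40.166

seed: a₀ = √(S³/(24(L−S))) = √(104.651³/(24·33.598)) = 37.700989
iter 1: u=1.387908  f(a)=+3.388e+00  f'(a)=-2.150e+00  a ← 37.700989 − (+3.388e+00/-2.150e+00) = 39.276890
iter 2: u=1.332221  f(a)=+2.240e-01  f'(a)=-1.874e+00  a ← 39.276890 − (+2.240e-01/-1.874e+00) = 39.396416
iter 3: u=1.328179  f(a)=+1.133e-03  f'(a)=-1.855e+00  a ← 39.396416 − (+1.133e-03/-1.855e+00) = 39.397027
iter 4: u=1.328159  f(a)=+2.928e-08  f'(a)=-1.855e+00  a ← 39.397027 − (+2.928e-08/-1.855e+00) = 39.397027
iter 5: u=1.328159  f(a)=+0.000e+00  f'(a)=-1.855e+00  a ← 39.397027 − (+0.000e+00/-1.855e+00) = 39.397027
converged: |Δa| < 1e-12 after 5 iterations
sag = a·(cosh(S/(2a)) − 1) = 39.397027·(cosh(1.328159) − 1) = 40.166295
T_max/T_min = cosh(S/(2a)) = 2.019526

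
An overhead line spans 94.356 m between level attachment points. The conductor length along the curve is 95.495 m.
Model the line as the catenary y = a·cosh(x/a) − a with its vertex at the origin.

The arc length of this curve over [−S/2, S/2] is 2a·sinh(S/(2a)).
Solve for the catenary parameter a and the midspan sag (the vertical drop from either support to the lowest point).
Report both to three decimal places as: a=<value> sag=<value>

a=175.619 sag=6.375

seed: a₀ = √(S³/(24(L−S))) = √(94.356³/(24·1.139)) = 175.301971
iter 1: u=0.269124  f(a)=+4.132e-03  f'(a)=-1.309e-02  a ← 175.301971 − (+4.132e-03/-1.309e-02) = 175.617645
iter 2: u=0.268640  f(a)=+1.119e-05  f'(a)=-1.302e-02  a ← 175.617645 − (+1.119e-05/-1.302e-02) = 175.618505
iter 3: u=0.268639  f(a)=+8.254e-11  f'(a)=-1.302e-02  a ← 175.618505 − (+8.254e-11/-1.302e-02) = 175.618505
iter 4: u=0.268639  f(a)=-1.421e-14  f'(a)=-1.302e-02  a ← 175.618505 − (-1.421e-14/-1.302e-02) = 175.618505
converged: |Δa| < 1e-12 after 4 iterations
sag = a·(cosh(S/(2a)) − 1) = 175.618505·(cosh(0.268639) − 1) = 6.375130
T_max/T_min = cosh(S/(2a)) = 1.036301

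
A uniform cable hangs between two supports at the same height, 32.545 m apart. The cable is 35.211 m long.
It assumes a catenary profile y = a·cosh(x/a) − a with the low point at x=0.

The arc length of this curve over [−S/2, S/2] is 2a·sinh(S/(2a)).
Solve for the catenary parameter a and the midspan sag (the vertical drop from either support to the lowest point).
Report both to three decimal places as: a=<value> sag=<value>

seed: a₀ = √(S³/(24(L−S))) = √(32.545³/(24·2.666)) = 23.210833
iter 1: u=0.701074  f(a)=+6.629e-02  f'(a)=-2.412e-01  a ← 23.210833 − (+6.629e-02/-2.412e-01) = 23.485652
iter 2: u=0.692870  f(a)=+1.196e-03  f'(a)=-2.326e-01  a ← 23.485652 − (+1.196e-03/-2.326e-01) = 23.490793
iter 3: u=0.692718  f(a)=+4.049e-07  f'(a)=-2.324e-01  a ← 23.490793 − (+4.049e-07/-2.324e-01) = 23.490795
iter 4: u=0.692718  f(a)=+4.974e-14  f'(a)=-2.324e-01  a ← 23.490795 − (+4.974e-14/-2.324e-01) = 23.490795
converged: |Δa| < 1e-12 after 4 iterations
sag = a·(cosh(S/(2a)) − 1) = 23.490795·(cosh(0.692718) − 1) = 5.865143
T_max/T_min = cosh(S/(2a)) = 1.249678

a=23.491 sag=5.865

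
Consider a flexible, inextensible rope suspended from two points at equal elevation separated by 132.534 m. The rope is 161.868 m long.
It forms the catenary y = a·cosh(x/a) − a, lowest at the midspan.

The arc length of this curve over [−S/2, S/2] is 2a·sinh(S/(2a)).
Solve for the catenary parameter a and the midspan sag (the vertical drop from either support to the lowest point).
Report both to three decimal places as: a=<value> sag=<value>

seed: a₀ = √(S³/(24(L−S))) = √(132.534³/(24·29.334)) = 57.504217
iter 1: u=1.152385  f(a)=+2.011e+00  f'(a)=-1.162e+00  a ← 57.504217 − (+2.011e+00/-1.162e+00) = 59.233961
iter 2: u=1.118733  f(a)=+9.428e-02  f'(a)=-1.056e+00  a ← 59.233961 − (+9.428e-02/-1.056e+00) = 59.323275
iter 3: u=1.117049  f(a)=+2.299e-04  f'(a)=-1.050e+00  a ← 59.323275 − (+2.299e-04/-1.050e+00) = 59.323494
iter 4: u=1.117045  f(a)=+1.375e-09  f'(a)=-1.050e+00  a ← 59.323494 − (+1.375e-09/-1.050e+00) = 59.323494
iter 5: u=1.117045  f(a)=+0.000e+00  f'(a)=-1.050e+00  a ← 59.323494 − (+0.000e+00/-1.050e+00) = 59.323494
converged: |Δa| < 1e-12 after 5 iterations
sag = a·(cosh(S/(2a)) − 1) = 59.323494·(cosh(1.117045) − 1) = 41.023849
T_max/T_min = cosh(S/(2a)) = 1.691528

a=59.323 sag=41.024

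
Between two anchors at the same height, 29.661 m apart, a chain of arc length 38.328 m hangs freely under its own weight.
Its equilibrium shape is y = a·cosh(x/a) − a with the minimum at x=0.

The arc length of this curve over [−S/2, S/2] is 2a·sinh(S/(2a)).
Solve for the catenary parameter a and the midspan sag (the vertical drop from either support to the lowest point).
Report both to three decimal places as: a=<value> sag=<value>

a=11.662 sag=10.772

seed: a₀ = √(S³/(24(L−S))) = √(29.661³/(24·8.667)) = 11.200532
iter 1: u=1.324089  f(a)=+7.923e-01  f'(a)=-1.836e+00  a ← 11.200532 − (+7.923e-01/-1.836e+00) = 11.631929
iter 2: u=1.274982  f(a)=+4.807e-02  f'(a)=-1.620e+00  a ← 11.631929 − (+4.807e-02/-1.620e+00) = 11.661607
iter 3: u=1.271737  f(a)=+2.023e-04  f'(a)=-1.606e+00  a ← 11.661607 − (+2.023e-04/-1.606e+00) = 11.661733
iter 4: u=1.271724  f(a)=+3.615e-09  f'(a)=-1.606e+00  a ← 11.661733 − (+3.615e-09/-1.606e+00) = 11.661733
iter 5: u=1.271724  f(a)=+0.000e+00  f'(a)=-1.606e+00  a ← 11.661733 − (+0.000e+00/-1.606e+00) = 11.661733
converged: |Δa| < 1e-12 after 5 iterations
sag = a·(cosh(S/(2a)) − 1) = 11.661733·(cosh(1.271724) − 1) = 10.771611
T_max/T_min = cosh(S/(2a)) = 1.923672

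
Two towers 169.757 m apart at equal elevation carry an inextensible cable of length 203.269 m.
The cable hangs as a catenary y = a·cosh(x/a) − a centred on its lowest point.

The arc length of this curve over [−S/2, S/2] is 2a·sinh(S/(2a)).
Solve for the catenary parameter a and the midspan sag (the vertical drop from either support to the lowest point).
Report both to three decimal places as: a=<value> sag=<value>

seed: a₀ = √(S³/(24(L−S))) = √(169.757³/(24·33.512)) = 77.989429
iter 1: u=1.088333  f(a)=+2.042e+00  f'(a)=-9.656e-01  a ← 77.989429 − (+2.042e+00/-9.656e-01) = 80.103776
iter 2: u=1.059607  f(a)=+8.597e-02  f'(a)=-8.858e-01  a ← 80.103776 − (+8.597e-02/-8.858e-01) = 80.200827
iter 3: u=1.058324  f(a)=+1.673e-04  f'(a)=-8.824e-01  a ← 80.200827 − (+1.673e-04/-8.824e-01) = 80.201017
iter 4: u=1.058322  f(a)=+6.361e-10  f'(a)=-8.824e-01  a ← 80.201017 − (+6.361e-10/-8.824e-01) = 80.201017
iter 5: u=1.058322  f(a)=+0.000e+00  f'(a)=-8.824e-01  a ← 80.201017 − (+0.000e+00/-8.824e-01) = 80.201017
converged: |Δa| < 1e-12 after 5 iterations
sag = a·(cosh(S/(2a)) − 1) = 80.201017·(cosh(1.058322) − 1) = 49.266256
T_max/T_min = cosh(S/(2a)) = 1.614285

a=80.201 sag=49.266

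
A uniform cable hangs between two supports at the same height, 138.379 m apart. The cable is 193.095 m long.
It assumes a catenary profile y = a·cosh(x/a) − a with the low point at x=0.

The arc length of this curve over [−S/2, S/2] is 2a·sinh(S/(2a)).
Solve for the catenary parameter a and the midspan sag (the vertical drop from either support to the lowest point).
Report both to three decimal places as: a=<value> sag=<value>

seed: a₀ = √(S³/(24(L−S))) = √(138.379³/(24·54.716)) = 44.920284
iter 1: u=1.540273  f(a)=+6.869e+00  f'(a)=-3.065e+00  a ← 44.920284 − (+6.869e+00/-3.065e+00) = 47.161352
iter 2: u=1.467081  f(a)=+5.475e-01  f'(a)=-2.594e+00  a ← 47.161352 − (+5.475e-01/-2.594e+00) = 47.372400
iter 3: u=1.460545  f(a)=+4.145e-03  f'(a)=-2.555e+00  a ← 47.372400 − (+4.145e-03/-2.555e+00) = 47.374021
iter 4: u=1.460495  f(a)=+2.414e-07  f'(a)=-2.555e+00  a ← 47.374021 − (+2.414e-07/-2.555e+00) = 47.374022
iter 5: u=1.460495  f(a)=+2.842e-14  f'(a)=-2.555e+00  a ← 47.374022 − (+2.842e-14/-2.555e+00) = 47.374022
converged: |Δa| < 1e-12 after 5 iterations
sag = a·(cosh(S/(2a)) − 1) = 47.374022·(cosh(1.460495) − 1) = 60.170005
T_max/T_min = cosh(S/(2a)) = 2.270105

a=47.374 sag=60.170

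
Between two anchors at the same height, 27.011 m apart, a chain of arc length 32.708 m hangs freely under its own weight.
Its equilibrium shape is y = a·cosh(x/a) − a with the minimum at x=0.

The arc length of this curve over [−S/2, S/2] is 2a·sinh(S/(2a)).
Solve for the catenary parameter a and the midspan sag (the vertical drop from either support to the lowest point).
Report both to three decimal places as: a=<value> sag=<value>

a=12.368 sag=8.136

seed: a₀ = √(S³/(24(L−S))) = √(27.011³/(24·5.697)) = 12.005556
iter 1: u=1.124938  f(a)=+3.715e-01  f'(a)=-1.075e+00  a ← 12.005556 − (+3.715e-01/-1.075e+00) = 12.351253
iter 2: u=1.093452  f(a)=+1.665e-02  f'(a)=-9.803e-01  a ← 12.351253 − (+1.665e-02/-9.803e-01) = 12.368238
iter 3: u=1.091950  f(a)=+3.692e-05  f'(a)=-9.760e-01  a ← 12.368238 − (+3.692e-05/-9.760e-01) = 12.368276
iter 4: u=1.091947  f(a)=+1.825e-10  f'(a)=-9.760e-01  a ← 12.368276 − (+1.825e-10/-9.760e-01) = 12.368276
iter 5: u=1.091947  f(a)=-1.421e-14  f'(a)=-9.760e-01  a ← 12.368276 − (-1.421e-14/-9.760e-01) = 12.368276
converged: |Δa| < 1e-12 after 5 iterations
sag = a·(cosh(S/(2a)) − 1) = 12.368276·(cosh(1.091947) − 1) = 8.136054
T_max/T_min = cosh(S/(2a)) = 1.657816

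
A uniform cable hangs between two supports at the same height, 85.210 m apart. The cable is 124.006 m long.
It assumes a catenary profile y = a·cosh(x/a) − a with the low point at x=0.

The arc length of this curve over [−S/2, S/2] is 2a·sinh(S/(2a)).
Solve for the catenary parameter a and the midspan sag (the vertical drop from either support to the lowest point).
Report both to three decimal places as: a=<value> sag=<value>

seed: a₀ = √(S³/(24(L−S))) = √(85.210³/(24·38.796)) = 25.777260
iter 1: u=1.652813  f(a)=+5.657e+00  f'(a)=-3.917e+00  a ← 25.777260 − (+5.657e+00/-3.917e+00) = 27.221603
iter 2: u=1.565117  f(a)=+5.103e-01  f'(a)=-3.239e+00  a ← 27.221603 − (+5.103e-01/-3.239e+00) = 27.379134
iter 3: u=1.556112  f(a)=+5.061e-03  f'(a)=-3.175e+00  a ← 27.379134 − (+5.061e-03/-3.175e+00) = 27.380728
iter 4: u=1.556021  f(a)=+5.088e-07  f'(a)=-3.175e+00  a ← 27.380728 − (+5.088e-07/-3.175e+00) = 27.380728
iter 5: u=1.556021  f(a)=+1.421e-14  f'(a)=-3.175e+00  a ← 27.380728 − (+1.421e-14/-3.175e+00) = 27.380728
converged: |Δa| < 1e-12 after 5 iterations
sag = a·(cosh(S/(2a)) − 1) = 27.380728·(cosh(1.556021) − 1) = 40.398888
T_max/T_min = cosh(S/(2a)) = 2.475450

a=27.381 sag=40.399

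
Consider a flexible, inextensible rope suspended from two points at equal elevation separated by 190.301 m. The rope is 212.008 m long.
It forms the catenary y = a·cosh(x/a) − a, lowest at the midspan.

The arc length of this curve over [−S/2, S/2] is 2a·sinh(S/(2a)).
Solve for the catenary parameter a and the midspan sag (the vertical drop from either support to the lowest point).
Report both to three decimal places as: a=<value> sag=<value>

seed: a₀ = √(S³/(24(L−S))) = √(190.301³/(24·21.707)) = 115.015423
iter 1: u=0.827285  f(a)=+7.550e-01  f'(a)=-4.039e-01  a ← 115.015423 − (+7.550e-01/-4.039e-01) = 116.884617
iter 2: u=0.814055  f(a)=+1.880e-02  f'(a)=-3.840e-01  a ← 116.884617 − (+1.880e-02/-3.840e-01) = 116.933568
iter 3: u=0.813714  f(a)=+1.231e-05  f'(a)=-3.835e-01  a ← 116.933568 − (+1.231e-05/-3.835e-01) = 116.933600
iter 4: u=0.813714  f(a)=+5.258e-12  f'(a)=-3.835e-01  a ← 116.933600 − (+5.258e-12/-3.835e-01) = 116.933600
converged: |Δa| < 1e-12 after 4 iterations
sag = a·(cosh(S/(2a)) − 1) = 116.933600·(cosh(0.813714) − 1) = 40.896419
T_max/T_min = cosh(S/(2a)) = 1.349741

a=116.934 sag=40.896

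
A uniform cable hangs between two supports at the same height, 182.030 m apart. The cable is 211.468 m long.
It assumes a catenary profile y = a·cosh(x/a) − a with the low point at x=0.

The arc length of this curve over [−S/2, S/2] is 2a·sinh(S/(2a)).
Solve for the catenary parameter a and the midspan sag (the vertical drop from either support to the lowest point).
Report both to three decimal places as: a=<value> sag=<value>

a=94.559 sag=47.290

seed: a₀ = √(S³/(24(L−S))) = √(182.030³/(24·29.438)) = 92.396322
iter 1: u=0.985050  f(a)=+1.462e+00  f'(a)=-7.012e-01  a ← 92.396322 − (+1.462e+00/-7.012e-01) = 94.480770
iter 2: u=0.963318  f(a)=+5.093e-02  f'(a)=-6.531e-01  a ← 94.480770 − (+5.093e-02/-6.531e-01) = 94.558743
iter 3: u=0.962523  f(a)=+6.676e-05  f'(a)=-6.514e-01  a ← 94.558743 − (+6.676e-05/-6.514e-01) = 94.558845
iter 4: u=0.962522  f(a)=+1.151e-10  f'(a)=-6.514e-01  a ← 94.558845 − (+1.151e-10/-6.514e-01) = 94.558845
iter 5: u=0.962522  f(a)=+2.842e-14  f'(a)=-6.514e-01  a ← 94.558845 − (+2.842e-14/-6.514e-01) = 94.558845
converged: |Δa| < 1e-12 after 5 iterations
sag = a·(cosh(S/(2a)) − 1) = 94.558845·(cosh(0.962522) − 1) = 47.289856
T_max/T_min = cosh(S/(2a)) = 1.500110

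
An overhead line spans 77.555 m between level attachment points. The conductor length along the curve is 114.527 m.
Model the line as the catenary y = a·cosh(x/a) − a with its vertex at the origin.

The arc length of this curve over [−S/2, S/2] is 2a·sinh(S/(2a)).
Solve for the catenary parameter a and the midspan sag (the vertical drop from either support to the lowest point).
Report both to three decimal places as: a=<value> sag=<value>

seed: a₀ = √(S³/(24(L−S))) = √(77.555³/(24·36.972)) = 22.928340
iter 1: u=1.691248  f(a)=+5.662e+00  f'(a)=-4.247e+00  a ← 22.928340 − (+5.662e+00/-4.247e+00) = 24.261651
iter 2: u=1.598304  f(a)=+5.315e-01  f'(a)=-3.484e+00  a ← 24.261651 − (+5.315e-01/-3.484e+00) = 24.414206
iter 3: u=1.588317  f(a)=+5.754e-03  f'(a)=-3.409e+00  a ← 24.414206 − (+5.754e-03/-3.409e+00) = 24.415894
iter 4: u=1.588207  f(a)=+6.904e-07  f'(a)=-3.408e+00  a ← 24.415894 − (+6.904e-07/-3.408e+00) = 24.415895
iter 5: u=1.588207  f(a)=+0.000e+00  f'(a)=-3.408e+00  a ← 24.415895 − (+0.000e+00/-3.408e+00) = 24.415895
converged: |Δa| < 1e-12 after 5 iterations
sag = a·(cosh(S/(2a)) − 1) = 24.415895·(cosh(1.588207) − 1) = 37.835566
T_max/T_min = cosh(S/(2a)) = 2.549628

a=24.416 sag=37.836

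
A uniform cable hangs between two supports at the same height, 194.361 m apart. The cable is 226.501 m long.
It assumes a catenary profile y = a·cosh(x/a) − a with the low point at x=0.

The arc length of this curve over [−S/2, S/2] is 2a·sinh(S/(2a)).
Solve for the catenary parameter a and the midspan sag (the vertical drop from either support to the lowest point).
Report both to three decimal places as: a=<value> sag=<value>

seed: a₀ = √(S³/(24(L−S))) = √(194.361³/(24·32.140)) = 97.562996
iter 1: u=0.996079  f(a)=+1.633e+00  f'(a)=-7.266e-01  a ← 97.562996 − (+1.633e+00/-7.266e-01) = 99.809962
iter 2: u=0.973655  f(a)=+5.810e-02  f'(a)=-6.757e-01  a ← 99.809962 − (+5.810e-02/-6.757e-01) = 99.895953
iter 3: u=0.972817  f(a)=+7.961e-05  f'(a)=-6.738e-01  a ← 99.895953 − (+7.961e-05/-6.738e-01) = 99.896071
iter 4: u=0.972816  f(a)=+1.499e-10  f'(a)=-6.738e-01  a ← 99.896071 − (+1.499e-10/-6.738e-01) = 99.896071
iter 5: u=0.972816  f(a)=+0.000e+00  f'(a)=-6.738e-01  a ← 99.896071 − (+0.000e+00/-6.738e-01) = 99.896071
converged: |Δa| < 1e-12 after 5 iterations
sag = a·(cosh(S/(2a)) − 1) = 99.896071·(cosh(0.972816) − 1) = 51.116845
T_max/T_min = cosh(S/(2a)) = 1.511700

a=99.896 sag=51.117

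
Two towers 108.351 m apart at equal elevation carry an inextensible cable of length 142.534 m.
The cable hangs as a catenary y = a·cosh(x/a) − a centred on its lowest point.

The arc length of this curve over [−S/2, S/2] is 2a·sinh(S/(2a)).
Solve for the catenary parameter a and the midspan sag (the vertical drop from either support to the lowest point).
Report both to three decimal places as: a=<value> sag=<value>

seed: a₀ = √(S³/(24(L−S))) = √(108.351³/(24·34.183)) = 39.376642
iter 1: u=1.375828  f(a)=+3.385e+00  f'(a)=-2.088e+00  a ← 39.376642 − (+3.385e+00/-2.088e+00) = 40.997897
iter 2: u=1.321421  f(a)=+2.203e-01  f'(a)=-1.824e+00  a ← 40.997897 − (+2.203e-01/-1.824e+00) = 41.118653
iter 3: u=1.317541  f(a)=+1.076e-03  f'(a)=-1.806e+00  a ← 41.118653 − (+1.076e-03/-1.806e+00) = 41.119249
iter 4: u=1.317522  f(a)=+2.599e-08  f'(a)=-1.806e+00  a ← 41.119249 − (+2.599e-08/-1.806e+00) = 41.119249
iter 5: u=1.317522  f(a)=+0.000e+00  f'(a)=-1.806e+00  a ← 41.119249 − (+0.000e+00/-1.806e+00) = 41.119249
converged: |Δa| < 1e-12 after 5 iterations
sag = a·(cosh(S/(2a)) − 1) = 41.119249·(cosh(1.317522) − 1) = 41.159411
T_max/T_min = cosh(S/(2a)) = 2.000977

a=41.119 sag=41.159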